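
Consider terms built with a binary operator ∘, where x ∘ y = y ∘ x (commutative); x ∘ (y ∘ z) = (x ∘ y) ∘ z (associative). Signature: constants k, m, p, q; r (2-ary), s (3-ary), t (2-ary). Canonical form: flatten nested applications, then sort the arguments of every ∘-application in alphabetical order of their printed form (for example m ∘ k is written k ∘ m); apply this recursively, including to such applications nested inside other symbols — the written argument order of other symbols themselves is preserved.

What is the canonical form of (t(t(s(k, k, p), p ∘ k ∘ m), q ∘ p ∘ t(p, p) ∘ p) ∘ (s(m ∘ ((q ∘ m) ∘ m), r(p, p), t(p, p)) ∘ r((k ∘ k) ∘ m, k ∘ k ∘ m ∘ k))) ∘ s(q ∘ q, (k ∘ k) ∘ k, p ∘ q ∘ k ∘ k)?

Merge nested applications:  t(t(s(k, k, p), p ∘ k ∘ m), q ∘ p ∘ t(p, p) ∘ p) ∘ s(m ∘ ((q ∘ m) ∘ m), r(p, p), t(p, p)) ∘ r((k ∘ k) ∘ m, k ∘ k ∘ m ∘ k) ∘ s(q ∘ q, (k ∘ k) ∘ k, p ∘ q ∘ k ∘ k)
Inside:  t(t(s(k, k, p), p ∘ k ∘ m), q ∘ p ∘ t(p, p) ∘ p)  →  t(t(s(k, k, p), k ∘ m ∘ p), p ∘ p ∘ q ∘ t(p, p))
Inside:  s(m ∘ ((q ∘ m) ∘ m), r(p, p), t(p, p))  →  s(m ∘ m ∘ m ∘ q, r(p, p), t(p, p))
Canonicalize subterm:  r((k ∘ k) ∘ m, k ∘ k ∘ m ∘ k)  →  r(k ∘ k ∘ m, k ∘ k ∘ k ∘ m)
Sort:  r(k ∘ k ∘ m, k ∘ k ∘ k ∘ m) ∘ s(m ∘ m ∘ m ∘ q, r(p, p), t(p, p)) ∘ s(q ∘ q, k ∘ k ∘ k, k ∘ k ∘ p ∘ q) ∘ t(t(s(k, k, p), k ∘ m ∘ p), p ∘ p ∘ q ∘ t(p, p))

Answer: r(k ∘ k ∘ m, k ∘ k ∘ k ∘ m) ∘ s(m ∘ m ∘ m ∘ q, r(p, p), t(p, p)) ∘ s(q ∘ q, k ∘ k ∘ k, k ∘ k ∘ p ∘ q) ∘ t(t(s(k, k, p), k ∘ m ∘ p), p ∘ p ∘ q ∘ t(p, p))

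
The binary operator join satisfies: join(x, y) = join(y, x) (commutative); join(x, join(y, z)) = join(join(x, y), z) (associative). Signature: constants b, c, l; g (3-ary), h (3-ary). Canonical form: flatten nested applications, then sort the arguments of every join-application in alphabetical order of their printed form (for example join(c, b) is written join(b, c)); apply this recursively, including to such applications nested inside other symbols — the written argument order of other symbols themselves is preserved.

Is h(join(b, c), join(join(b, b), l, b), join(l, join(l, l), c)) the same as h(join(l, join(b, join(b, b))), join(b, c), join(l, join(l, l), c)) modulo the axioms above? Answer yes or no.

Answer: no — h(join(b, c), join(b, b, b, l), join(c, l, l, l)) vs h(join(b, b, b, l), join(b, c), join(c, l, l, l))

Derivation:
Left:  h(join(b, c), join(join(b, b), l, b), join(l, join(l, l), c))
  Focus inside:  join(l, join(l, l), c)
  Flatten:  join(l, l, l, c)
  Sort:  join(c, l, l, l)
  Reassemble:  h(join(b, c), join(b, b, b, l), join(c, l, l, l))
Right:  h(join(l, join(b, join(b, b))), join(b, c), join(l, join(l, l), c))
  Work inside:  join(l, join(b, join(b, b)))
  Merge nested applications:  join(l, b, b, b)
  Order the arguments:  join(b, b, b, l)
  Put back:  h(join(b, b, b, l), join(b, c), join(c, l, l, l))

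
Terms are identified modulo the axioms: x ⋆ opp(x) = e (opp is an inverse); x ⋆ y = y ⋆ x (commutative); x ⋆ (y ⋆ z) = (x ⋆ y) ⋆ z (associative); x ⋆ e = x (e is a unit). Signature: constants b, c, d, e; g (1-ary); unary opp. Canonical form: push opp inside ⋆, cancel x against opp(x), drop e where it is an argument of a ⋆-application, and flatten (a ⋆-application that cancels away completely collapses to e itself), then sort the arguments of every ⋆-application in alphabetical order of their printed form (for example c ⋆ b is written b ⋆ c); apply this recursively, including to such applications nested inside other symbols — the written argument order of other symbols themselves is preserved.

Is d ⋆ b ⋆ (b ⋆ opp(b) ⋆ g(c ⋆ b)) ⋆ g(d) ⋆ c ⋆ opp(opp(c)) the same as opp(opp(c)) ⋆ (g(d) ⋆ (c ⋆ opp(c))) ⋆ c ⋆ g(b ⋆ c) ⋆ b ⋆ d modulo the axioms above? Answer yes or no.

Left:  d ⋆ b ⋆ (b ⋆ opp(b) ⋆ g(c ⋆ b)) ⋆ g(d) ⋆ c ⋆ opp(opp(c))
  Push opp inside:  distribute opp over ⋆ and collapse double opp
  Collect:  d ⋆ b ⋆ g(b ⋆ c) ⋆ g(d) ⋆ c ⋆ c
  Sort arguments:  b ⋆ c ⋆ c ⋆ d ⋆ g(b ⋆ c) ⋆ g(d)
Right:  opp(opp(c)) ⋆ (g(d) ⋆ (c ⋆ opp(c))) ⋆ c ⋆ g(b ⋆ c) ⋆ b ⋆ d
  Push opp inside:  distribute opp over ⋆ and collapse double opp
  Collect:  c ⋆ c ⋆ g(d) ⋆ g(b ⋆ c) ⋆ b ⋆ d
  Sort arguments:  b ⋆ c ⋆ c ⋆ d ⋆ g(b ⋆ c) ⋆ g(d)

Answer: yes — both canonical forms are b ⋆ c ⋆ c ⋆ d ⋆ g(b ⋆ c) ⋆ g(d)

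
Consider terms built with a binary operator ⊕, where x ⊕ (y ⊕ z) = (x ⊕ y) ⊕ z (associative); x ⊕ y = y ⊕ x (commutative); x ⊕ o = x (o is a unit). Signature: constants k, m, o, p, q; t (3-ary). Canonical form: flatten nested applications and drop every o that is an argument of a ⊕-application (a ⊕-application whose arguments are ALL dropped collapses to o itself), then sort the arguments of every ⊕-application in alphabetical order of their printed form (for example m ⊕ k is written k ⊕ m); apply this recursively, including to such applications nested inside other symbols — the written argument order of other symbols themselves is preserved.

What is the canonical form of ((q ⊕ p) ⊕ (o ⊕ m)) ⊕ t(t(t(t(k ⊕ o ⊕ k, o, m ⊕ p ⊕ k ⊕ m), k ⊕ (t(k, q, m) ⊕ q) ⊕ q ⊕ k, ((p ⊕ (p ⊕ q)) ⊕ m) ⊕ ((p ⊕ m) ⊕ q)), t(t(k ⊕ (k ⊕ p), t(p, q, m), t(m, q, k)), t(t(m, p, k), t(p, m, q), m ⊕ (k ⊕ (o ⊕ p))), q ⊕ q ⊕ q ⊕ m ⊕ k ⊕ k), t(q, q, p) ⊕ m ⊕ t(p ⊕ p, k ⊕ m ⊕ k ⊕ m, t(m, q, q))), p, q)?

Answer: m ⊕ p ⊕ q ⊕ t(t(t(t(k ⊕ k, o, k ⊕ m ⊕ m ⊕ p), k ⊕ k ⊕ q ⊕ q ⊕ t(k, q, m), m ⊕ m ⊕ p ⊕ p ⊕ p ⊕ q ⊕ q), t(t(k ⊕ k ⊕ p, t(p, q, m), t(m, q, k)), t(t(m, p, k), t(p, m, q), k ⊕ m ⊕ p), k ⊕ k ⊕ m ⊕ q ⊕ q ⊕ q), m ⊕ t(p ⊕ p, k ⊕ k ⊕ m ⊕ m, t(m, q, q)) ⊕ t(q, q, p)), p, q)

Derivation:
Merge nested applications:  q ⊕ p ⊕ o ⊕ m ⊕ t(t(t(t(k ⊕ o ⊕ k, o, m ⊕ p ⊕ k ⊕ m), k ⊕ (t(k, q, m) ⊕ q) ⊕ q ⊕ k, ((p ⊕ (p ⊕ q)) ⊕ m) ⊕ ((p ⊕ m) ⊕ q)), t(t(k ⊕ (k ⊕ p), t(p, q, m), t(m, q, k)), t(t(m, p, k), t(p, m, q), m ⊕ (k ⊕ (o ⊕ p))), q ⊕ q ⊕ q ⊕ m ⊕ k ⊕ k), t(q, q, p) ⊕ m ⊕ t(p ⊕ p, k ⊕ m ⊕ k ⊕ m, t(m, q, q))), p, q)
Canonicalize subterm:  t(t(t(t(k ⊕ o ⊕ k, o, m ⊕ p ⊕ k ⊕ m), k ⊕ (t(k, q, m) ⊕ q) ⊕ q ⊕ k, ((p ⊕ (p ⊕ q)) ⊕ m) ⊕ ((p ⊕ m) ⊕ q)), t(t(k ⊕ (k ⊕ p), t(p, q, m), t(m, q, k)), t(t(m, p, k), t(p, m, q), m ⊕ (k ⊕ (o ⊕ p))), q ⊕ q ⊕ q ⊕ m ⊕ k ⊕ k), t(q, q, p) ⊕ m ⊕ t(p ⊕ p, k ⊕ m ⊕ k ⊕ m, t(m, q, q))), p, q)  →  t(t(t(t(k ⊕ k, o, k ⊕ m ⊕ m ⊕ p), k ⊕ k ⊕ q ⊕ q ⊕ t(k, q, m), m ⊕ m ⊕ p ⊕ p ⊕ p ⊕ q ⊕ q), t(t(k ⊕ k ⊕ p, t(p, q, m), t(m, q, k)), t(t(m, p, k), t(p, m, q), k ⊕ m ⊕ p), k ⊕ k ⊕ m ⊕ q ⊕ q ⊕ q), m ⊕ t(p ⊕ p, k ⊕ k ⊕ m ⊕ m, t(m, q, q)) ⊕ t(q, q, p)), p, q)
Drop the unit:  drop o
Sort:  m ⊕ p ⊕ q ⊕ t(t(t(t(k ⊕ k, o, k ⊕ m ⊕ m ⊕ p), k ⊕ k ⊕ q ⊕ q ⊕ t(k, q, m), m ⊕ m ⊕ p ⊕ p ⊕ p ⊕ q ⊕ q), t(t(k ⊕ k ⊕ p, t(p, q, m), t(m, q, k)), t(t(m, p, k), t(p, m, q), k ⊕ m ⊕ p), k ⊕ k ⊕ m ⊕ q ⊕ q ⊕ q), m ⊕ t(p ⊕ p, k ⊕ k ⊕ m ⊕ m, t(m, q, q)) ⊕ t(q, q, p)), p, q)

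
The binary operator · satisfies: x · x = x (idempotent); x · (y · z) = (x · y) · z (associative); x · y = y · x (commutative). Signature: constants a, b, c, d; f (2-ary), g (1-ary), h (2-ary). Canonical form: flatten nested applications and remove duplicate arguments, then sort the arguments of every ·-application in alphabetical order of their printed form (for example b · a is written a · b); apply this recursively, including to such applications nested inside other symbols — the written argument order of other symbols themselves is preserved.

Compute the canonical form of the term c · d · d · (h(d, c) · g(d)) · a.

Merge nested applications:  c · d · d · h(d, c) · g(d) · a
Deduplicate:  drop duplicate d
Sort arguments:  a · c · d · g(d) · h(d, c)

Answer: a · c · d · g(d) · h(d, c)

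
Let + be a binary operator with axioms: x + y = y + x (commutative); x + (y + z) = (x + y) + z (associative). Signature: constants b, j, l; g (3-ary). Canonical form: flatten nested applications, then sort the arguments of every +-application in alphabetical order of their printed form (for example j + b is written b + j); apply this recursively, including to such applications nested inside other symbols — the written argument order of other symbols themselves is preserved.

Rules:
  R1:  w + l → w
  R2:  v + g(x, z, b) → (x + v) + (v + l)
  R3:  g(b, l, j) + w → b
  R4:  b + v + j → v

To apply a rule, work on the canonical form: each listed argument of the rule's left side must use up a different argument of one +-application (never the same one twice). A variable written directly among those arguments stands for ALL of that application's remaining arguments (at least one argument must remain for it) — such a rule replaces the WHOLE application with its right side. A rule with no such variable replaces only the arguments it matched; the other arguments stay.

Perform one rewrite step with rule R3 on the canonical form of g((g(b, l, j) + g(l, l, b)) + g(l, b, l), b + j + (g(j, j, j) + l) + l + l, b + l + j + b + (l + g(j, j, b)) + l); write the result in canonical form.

Canonical form:  g(g(b, l, j) + g(l, b, l) + g(l, l, b), b + g(j, j, j) + j + l + l + l, b + b + g(j, j, b) + j + l + l + l)
R3 matches:  uses g(b, l, j);  w := g(l, b, l) + g(l, l, b)
Every leftover argument binds to the variable; the entire application is replaced.
Giving:  g(b, b + g(j, j, j) + j + l + l + l, b + b + g(j, j, b) + j + l + l + l)

Answer: g(b, b + g(j, j, j) + j + l + l + l, b + b + g(j, j, b) + j + l + l + l)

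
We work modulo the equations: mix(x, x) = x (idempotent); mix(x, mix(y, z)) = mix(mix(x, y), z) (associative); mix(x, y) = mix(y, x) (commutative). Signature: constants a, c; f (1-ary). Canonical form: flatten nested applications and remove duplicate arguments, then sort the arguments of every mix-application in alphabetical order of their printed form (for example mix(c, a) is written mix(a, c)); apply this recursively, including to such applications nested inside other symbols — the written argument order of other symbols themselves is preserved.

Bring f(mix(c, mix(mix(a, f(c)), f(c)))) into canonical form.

Descend into:  mix(c, mix(mix(a, f(c)), f(c)))
Flatten:  mix(c, a, f(c), f(c))
Drop duplicates:  drop duplicate f(c)
Sort arguments:  mix(a, c, f(c))
Put back:  f(mix(a, c, f(c)))

Answer: f(mix(a, c, f(c)))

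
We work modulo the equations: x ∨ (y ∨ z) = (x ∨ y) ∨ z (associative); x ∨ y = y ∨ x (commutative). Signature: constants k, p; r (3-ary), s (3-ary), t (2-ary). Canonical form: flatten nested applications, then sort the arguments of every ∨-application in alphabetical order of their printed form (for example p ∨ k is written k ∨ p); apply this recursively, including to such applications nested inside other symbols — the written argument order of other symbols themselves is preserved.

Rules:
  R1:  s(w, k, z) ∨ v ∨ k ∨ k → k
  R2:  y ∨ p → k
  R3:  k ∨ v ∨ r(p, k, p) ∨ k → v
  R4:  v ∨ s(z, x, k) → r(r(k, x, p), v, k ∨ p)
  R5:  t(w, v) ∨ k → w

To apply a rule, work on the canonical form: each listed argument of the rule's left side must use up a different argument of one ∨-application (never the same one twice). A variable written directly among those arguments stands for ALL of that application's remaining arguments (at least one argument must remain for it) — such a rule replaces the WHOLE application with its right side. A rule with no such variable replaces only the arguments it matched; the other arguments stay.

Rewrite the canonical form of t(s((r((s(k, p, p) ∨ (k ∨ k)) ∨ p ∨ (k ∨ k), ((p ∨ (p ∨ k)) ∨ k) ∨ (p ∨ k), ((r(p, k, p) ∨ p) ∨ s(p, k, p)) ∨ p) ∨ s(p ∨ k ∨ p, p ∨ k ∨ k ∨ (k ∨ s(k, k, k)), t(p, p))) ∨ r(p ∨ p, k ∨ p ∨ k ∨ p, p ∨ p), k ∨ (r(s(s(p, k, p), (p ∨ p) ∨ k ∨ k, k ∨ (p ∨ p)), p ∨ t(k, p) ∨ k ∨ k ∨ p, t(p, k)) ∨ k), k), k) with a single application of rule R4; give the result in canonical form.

Canonical form:  t(s(r(k ∨ k ∨ k ∨ k ∨ p ∨ s(k, p, p), k ∨ k ∨ k ∨ p ∨ p ∨ p, p ∨ p ∨ r(p, k, p) ∨ s(p, k, p)) ∨ r(p ∨ p, k ∨ k ∨ p ∨ p, p ∨ p) ∨ s(k ∨ p ∨ p, k ∨ k ∨ k ∨ p ∨ s(k, k, k), t(p, p)), k ∨ k ∨ r(s(s(p, k, p), k ∨ k ∨ p ∨ p, k ∨ p ∨ p), k ∨ k ∨ p ∨ p ∨ t(k, p), t(p, k)), k), k)
Match R4:  consume s(k, k, k);  v := k ∨ k ∨ k ∨ p, x := k, z := k
Every leftover argument binds to the variable; the entire application is replaced.
Result:  t(s(r(k ∨ k ∨ k ∨ k ∨ p ∨ s(k, p, p), k ∨ k ∨ k ∨ p ∨ p ∨ p, p ∨ p ∨ r(p, k, p) ∨ s(p, k, p)) ∨ r(p ∨ p, k ∨ k ∨ p ∨ p, p ∨ p) ∨ s(k ∨ p ∨ p, r(r(k, k, p), k ∨ k ∨ k ∨ p, k ∨ p), t(p, p)), k ∨ k ∨ r(s(s(p, k, p), k ∨ k ∨ p ∨ p, k ∨ p ∨ p), k ∨ k ∨ p ∨ p ∨ t(k, p), t(p, k)), k), k)

Answer: t(s(r(k ∨ k ∨ k ∨ k ∨ p ∨ s(k, p, p), k ∨ k ∨ k ∨ p ∨ p ∨ p, p ∨ p ∨ r(p, k, p) ∨ s(p, k, p)) ∨ r(p ∨ p, k ∨ k ∨ p ∨ p, p ∨ p) ∨ s(k ∨ p ∨ p, r(r(k, k, p), k ∨ k ∨ k ∨ p, k ∨ p), t(p, p)), k ∨ k ∨ r(s(s(p, k, p), k ∨ k ∨ p ∨ p, k ∨ p ∨ p), k ∨ k ∨ p ∨ p ∨ t(k, p), t(p, k)), k), k)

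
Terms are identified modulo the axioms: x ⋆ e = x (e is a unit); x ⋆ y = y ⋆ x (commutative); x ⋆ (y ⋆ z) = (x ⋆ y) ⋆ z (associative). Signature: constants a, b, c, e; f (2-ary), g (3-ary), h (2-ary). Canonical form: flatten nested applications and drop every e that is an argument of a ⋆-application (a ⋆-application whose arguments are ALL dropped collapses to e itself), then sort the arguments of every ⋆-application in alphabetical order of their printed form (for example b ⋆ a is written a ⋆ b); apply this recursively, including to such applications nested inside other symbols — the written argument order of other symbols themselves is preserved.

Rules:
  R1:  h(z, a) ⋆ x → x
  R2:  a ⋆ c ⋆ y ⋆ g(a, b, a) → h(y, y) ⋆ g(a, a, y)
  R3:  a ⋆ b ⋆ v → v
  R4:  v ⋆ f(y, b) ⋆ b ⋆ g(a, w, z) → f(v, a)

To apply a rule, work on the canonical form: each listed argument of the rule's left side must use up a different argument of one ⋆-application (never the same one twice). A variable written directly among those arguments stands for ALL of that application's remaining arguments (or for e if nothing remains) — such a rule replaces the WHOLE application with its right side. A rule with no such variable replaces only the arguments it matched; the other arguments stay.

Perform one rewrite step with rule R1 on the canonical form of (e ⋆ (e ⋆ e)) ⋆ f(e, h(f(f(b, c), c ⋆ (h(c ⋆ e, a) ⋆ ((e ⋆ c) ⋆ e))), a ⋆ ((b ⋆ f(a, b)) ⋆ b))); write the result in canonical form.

Answer: f(e, h(f(f(b, c), c ⋆ c), a ⋆ b ⋆ b ⋆ f(a, b)))

Derivation:
Canonical form:  f(e, h(f(f(b, c), c ⋆ c ⋆ h(c, a)), a ⋆ b ⋆ b ⋆ f(a, b)))
Match R1:  consume h(c, a);  x := c ⋆ c, z := c
Every leftover argument binds to the variable; the entire application is replaced.
Giving:  f(e, h(f(f(b, c), c ⋆ c), a ⋆ b ⋆ b ⋆ f(a, b)))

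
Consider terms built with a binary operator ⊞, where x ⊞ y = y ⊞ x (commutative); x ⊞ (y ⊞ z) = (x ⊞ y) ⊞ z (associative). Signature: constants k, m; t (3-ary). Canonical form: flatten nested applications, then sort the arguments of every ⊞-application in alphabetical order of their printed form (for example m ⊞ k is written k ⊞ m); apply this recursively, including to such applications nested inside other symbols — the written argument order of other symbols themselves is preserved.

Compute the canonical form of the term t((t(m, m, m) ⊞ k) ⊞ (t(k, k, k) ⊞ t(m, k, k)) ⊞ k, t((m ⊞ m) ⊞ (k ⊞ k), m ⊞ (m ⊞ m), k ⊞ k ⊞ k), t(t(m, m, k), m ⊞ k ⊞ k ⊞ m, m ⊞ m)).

Focus inside:  (t(m, m, m) ⊞ k) ⊞ (t(k, k, k) ⊞ t(m, k, k)) ⊞ k
Flatten:  t(m, m, m) ⊞ k ⊞ t(k, k, k) ⊞ t(m, k, k) ⊞ k
Sort:  k ⊞ k ⊞ t(k, k, k) ⊞ t(m, k, k) ⊞ t(m, m, m)
Reassemble:  t(k ⊞ k ⊞ t(k, k, k) ⊞ t(m, k, k) ⊞ t(m, m, m), t(k ⊞ k ⊞ m ⊞ m, m ⊞ m ⊞ m, k ⊞ k ⊞ k), t(t(m, m, k), k ⊞ k ⊞ m ⊞ m, m ⊞ m))

Answer: t(k ⊞ k ⊞ t(k, k, k) ⊞ t(m, k, k) ⊞ t(m, m, m), t(k ⊞ k ⊞ m ⊞ m, m ⊞ m ⊞ m, k ⊞ k ⊞ k), t(t(m, m, k), k ⊞ k ⊞ m ⊞ m, m ⊞ m))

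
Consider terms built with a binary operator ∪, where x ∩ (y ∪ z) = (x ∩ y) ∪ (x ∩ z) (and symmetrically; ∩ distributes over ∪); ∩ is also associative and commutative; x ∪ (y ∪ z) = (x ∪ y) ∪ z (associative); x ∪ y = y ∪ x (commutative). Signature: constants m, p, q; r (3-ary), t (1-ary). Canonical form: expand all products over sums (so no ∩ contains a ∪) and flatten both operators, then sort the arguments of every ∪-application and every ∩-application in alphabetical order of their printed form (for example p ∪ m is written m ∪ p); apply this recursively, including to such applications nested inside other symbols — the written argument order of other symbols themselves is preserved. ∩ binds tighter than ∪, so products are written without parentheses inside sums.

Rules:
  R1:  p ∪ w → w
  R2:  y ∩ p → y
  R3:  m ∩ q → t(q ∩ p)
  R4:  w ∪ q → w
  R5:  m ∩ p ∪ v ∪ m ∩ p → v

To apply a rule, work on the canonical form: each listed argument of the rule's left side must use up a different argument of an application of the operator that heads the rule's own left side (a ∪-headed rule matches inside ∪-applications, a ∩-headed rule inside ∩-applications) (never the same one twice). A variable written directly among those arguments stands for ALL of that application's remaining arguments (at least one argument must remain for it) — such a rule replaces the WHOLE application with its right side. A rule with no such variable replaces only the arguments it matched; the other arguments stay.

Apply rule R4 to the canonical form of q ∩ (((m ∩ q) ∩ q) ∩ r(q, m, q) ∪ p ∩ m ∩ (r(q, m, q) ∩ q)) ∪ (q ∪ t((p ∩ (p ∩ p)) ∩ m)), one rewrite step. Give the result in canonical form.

Canonical form:  m ∩ p ∩ q ∩ q ∩ r(q, m, q) ∪ m ∩ q ∩ q ∩ q ∩ r(q, m, q) ∪ q ∪ t(m ∩ p ∩ p ∩ p)
Match R4:  consume q;  w := m ∩ p ∩ q ∩ q ∩ r(q, m, q) ∪ m ∩ q ∩ q ∩ q ∩ r(q, m, q) ∪ t(m ∩ p ∩ p ∩ p)
The variable takes the whole remainder — replace the entire application.
Giving:  m ∩ p ∩ q ∩ q ∩ r(q, m, q) ∪ m ∩ q ∩ q ∩ q ∩ r(q, m, q) ∪ t(m ∩ p ∩ p ∩ p)

Answer: m ∩ p ∩ q ∩ q ∩ r(q, m, q) ∪ m ∩ q ∩ q ∩ q ∩ r(q, m, q) ∪ t(m ∩ p ∩ p ∩ p)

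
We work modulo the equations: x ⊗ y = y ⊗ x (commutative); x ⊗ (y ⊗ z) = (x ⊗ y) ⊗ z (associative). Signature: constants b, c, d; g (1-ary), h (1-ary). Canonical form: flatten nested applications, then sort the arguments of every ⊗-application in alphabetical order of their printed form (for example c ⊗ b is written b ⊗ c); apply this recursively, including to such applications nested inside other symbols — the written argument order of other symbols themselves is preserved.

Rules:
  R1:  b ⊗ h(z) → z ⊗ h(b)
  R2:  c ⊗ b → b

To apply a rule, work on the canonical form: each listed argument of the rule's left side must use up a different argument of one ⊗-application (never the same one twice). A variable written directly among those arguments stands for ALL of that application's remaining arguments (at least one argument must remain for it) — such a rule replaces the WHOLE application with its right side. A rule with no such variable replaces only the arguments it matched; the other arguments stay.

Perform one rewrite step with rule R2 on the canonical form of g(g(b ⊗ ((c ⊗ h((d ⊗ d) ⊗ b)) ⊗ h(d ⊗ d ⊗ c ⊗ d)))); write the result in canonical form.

Canonical form:  g(g(b ⊗ c ⊗ h(b ⊗ d ⊗ d) ⊗ h(c ⊗ d ⊗ d ⊗ d)))
R2 matches:  uses b, c
Result:  g(g(b ⊗ h(b ⊗ d ⊗ d) ⊗ h(c ⊗ d ⊗ d ⊗ d)))

Answer: g(g(b ⊗ h(b ⊗ d ⊗ d) ⊗ h(c ⊗ d ⊗ d ⊗ d)))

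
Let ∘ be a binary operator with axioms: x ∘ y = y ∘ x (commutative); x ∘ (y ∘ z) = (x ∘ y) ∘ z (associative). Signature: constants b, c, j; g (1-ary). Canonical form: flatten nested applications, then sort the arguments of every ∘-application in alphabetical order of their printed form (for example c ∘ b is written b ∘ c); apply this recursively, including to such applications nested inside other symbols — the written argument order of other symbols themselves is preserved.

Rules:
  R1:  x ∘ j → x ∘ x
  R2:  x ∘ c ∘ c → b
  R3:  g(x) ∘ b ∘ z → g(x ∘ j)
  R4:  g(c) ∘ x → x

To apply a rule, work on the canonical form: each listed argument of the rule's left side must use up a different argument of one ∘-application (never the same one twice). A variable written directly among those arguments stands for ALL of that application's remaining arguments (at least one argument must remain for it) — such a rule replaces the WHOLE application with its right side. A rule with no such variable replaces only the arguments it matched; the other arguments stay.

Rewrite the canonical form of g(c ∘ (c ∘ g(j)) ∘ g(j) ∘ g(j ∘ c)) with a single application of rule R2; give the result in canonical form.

Canonical form:  g(c ∘ c ∘ g(c ∘ j) ∘ g(j) ∘ g(j))
R2 matches:  uses c, c;  x := g(c ∘ j) ∘ g(j) ∘ g(j)
The variable takes the whole remainder — replace the entire application.
New term:  g(b)

Answer: g(b)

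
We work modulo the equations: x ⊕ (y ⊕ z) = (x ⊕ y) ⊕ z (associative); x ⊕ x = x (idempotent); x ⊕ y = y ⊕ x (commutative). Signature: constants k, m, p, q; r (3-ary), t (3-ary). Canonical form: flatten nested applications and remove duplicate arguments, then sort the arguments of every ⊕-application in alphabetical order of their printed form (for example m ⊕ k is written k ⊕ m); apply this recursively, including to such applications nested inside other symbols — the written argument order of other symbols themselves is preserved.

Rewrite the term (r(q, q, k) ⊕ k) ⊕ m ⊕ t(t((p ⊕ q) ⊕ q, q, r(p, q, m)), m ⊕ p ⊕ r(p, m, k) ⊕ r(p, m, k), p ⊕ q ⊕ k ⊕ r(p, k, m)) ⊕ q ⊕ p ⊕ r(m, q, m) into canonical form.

Merge nested applications:  r(q, q, k) ⊕ k ⊕ m ⊕ t(t((p ⊕ q) ⊕ q, q, r(p, q, m)), m ⊕ p ⊕ r(p, m, k) ⊕ r(p, m, k), p ⊕ q ⊕ k ⊕ r(p, k, m)) ⊕ q ⊕ p ⊕ r(m, q, m)
Canonicalize subterm:  t(t((p ⊕ q) ⊕ q, q, r(p, q, m)), m ⊕ p ⊕ r(p, m, k) ⊕ r(p, m, k), p ⊕ q ⊕ k ⊕ r(p, k, m))  →  t(t(p ⊕ q, q, r(p, q, m)), m ⊕ p ⊕ r(p, m, k), k ⊕ p ⊕ q ⊕ r(p, k, m))
Sort:  k ⊕ m ⊕ p ⊕ q ⊕ r(m, q, m) ⊕ r(q, q, k) ⊕ t(t(p ⊕ q, q, r(p, q, m)), m ⊕ p ⊕ r(p, m, k), k ⊕ p ⊕ q ⊕ r(p, k, m))

Answer: k ⊕ m ⊕ p ⊕ q ⊕ r(m, q, m) ⊕ r(q, q, k) ⊕ t(t(p ⊕ q, q, r(p, q, m)), m ⊕ p ⊕ r(p, m, k), k ⊕ p ⊕ q ⊕ r(p, k, m))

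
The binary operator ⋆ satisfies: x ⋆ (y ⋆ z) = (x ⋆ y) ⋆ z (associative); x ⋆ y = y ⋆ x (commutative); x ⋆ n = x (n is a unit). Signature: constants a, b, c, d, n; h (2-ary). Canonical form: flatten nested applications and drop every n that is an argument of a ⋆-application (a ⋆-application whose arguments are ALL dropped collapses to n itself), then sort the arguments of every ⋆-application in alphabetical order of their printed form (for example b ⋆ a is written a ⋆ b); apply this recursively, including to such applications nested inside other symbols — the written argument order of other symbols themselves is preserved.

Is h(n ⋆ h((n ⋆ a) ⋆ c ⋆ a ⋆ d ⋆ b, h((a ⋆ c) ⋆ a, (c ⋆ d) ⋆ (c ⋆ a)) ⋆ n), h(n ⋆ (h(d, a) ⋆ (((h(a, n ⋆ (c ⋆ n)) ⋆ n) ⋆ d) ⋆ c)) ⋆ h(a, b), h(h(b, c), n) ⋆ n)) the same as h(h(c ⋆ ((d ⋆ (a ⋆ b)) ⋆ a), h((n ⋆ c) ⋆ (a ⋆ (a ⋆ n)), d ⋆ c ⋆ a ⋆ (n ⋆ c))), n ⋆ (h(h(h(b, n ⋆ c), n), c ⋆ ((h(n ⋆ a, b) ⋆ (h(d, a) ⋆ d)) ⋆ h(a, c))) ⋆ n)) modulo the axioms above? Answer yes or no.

Left:  h(n ⋆ h((n ⋆ a) ⋆ c ⋆ a ⋆ d ⋆ b, h((a ⋆ c) ⋆ a, (c ⋆ d) ⋆ (c ⋆ a)) ⋆ n), h(n ⋆ (h(d, a) ⋆ (((h(a, n ⋆ (c ⋆ n)) ⋆ n) ⋆ d) ⋆ c)) ⋆ h(a, b), h(h(b, c), n) ⋆ n))
  Work inside:  n ⋆ h((n ⋆ a) ⋆ c ⋆ a ⋆ d ⋆ b, h((a ⋆ c) ⋆ a, (c ⋆ d) ⋆ (c ⋆ a)) ⋆ n)
  Inside:  h((n ⋆ a) ⋆ c ⋆ a ⋆ d ⋆ b, h((a ⋆ c) ⋆ a, (c ⋆ d) ⋆ (c ⋆ a)) ⋆ n)  →  h(a ⋆ a ⋆ b ⋆ c ⋆ d, h(a ⋆ a ⋆ c, a ⋆ c ⋆ c ⋆ d))
  Drop the unit:  drop n
  Sort:  h(a ⋆ a ⋆ b ⋆ c ⋆ d, h(a ⋆ a ⋆ c, a ⋆ c ⋆ c ⋆ d))
  Rebuild:  h(h(a ⋆ a ⋆ b ⋆ c ⋆ d, h(a ⋆ a ⋆ c, a ⋆ c ⋆ c ⋆ d)), h(c ⋆ d ⋆ h(a, b) ⋆ h(a, c) ⋆ h(d, a), h(h(b, c), n)))
Right:  h(h(c ⋆ ((d ⋆ (a ⋆ b)) ⋆ a), h((n ⋆ c) ⋆ (a ⋆ (a ⋆ n)), d ⋆ c ⋆ a ⋆ (n ⋆ c))), n ⋆ (h(h(h(b, n ⋆ c), n), c ⋆ ((h(n ⋆ a, b) ⋆ (h(d, a) ⋆ d)) ⋆ h(a, c))) ⋆ n))
  Focus inside:  n ⋆ (h(h(h(b, n ⋆ c), n), c ⋆ ((h(n ⋆ a, b) ⋆ (h(d, a) ⋆ d)) ⋆ h(a, c))) ⋆ n)
  Un-nest:  n ⋆ h(h(h(b, n ⋆ c), n), c ⋆ ((h(n ⋆ a, b) ⋆ (h(d, a) ⋆ d)) ⋆ h(a, c))) ⋆ n
  Inside:  h(h(h(b, n ⋆ c), n), c ⋆ ((h(n ⋆ a, b) ⋆ (h(d, a) ⋆ d)) ⋆ h(a, c)))  →  h(h(h(b, c), n), c ⋆ d ⋆ h(a, b) ⋆ h(a, c) ⋆ h(d, a))
  Unit:  drop n (×2)
  Sort arguments:  h(h(h(b, c), n), c ⋆ d ⋆ h(a, b) ⋆ h(a, c) ⋆ h(d, a))
  Rebuild:  h(h(a ⋆ a ⋆ b ⋆ c ⋆ d, h(a ⋆ a ⋆ c, a ⋆ c ⋆ c ⋆ d)), h(h(h(b, c), n), c ⋆ d ⋆ h(a, b) ⋆ h(a, c) ⋆ h(d, a)))

Answer: no — h(h(a ⋆ a ⋆ b ⋆ c ⋆ d, h(a ⋆ a ⋆ c, a ⋆ c ⋆ c ⋆ d)), h(c ⋆ d ⋆ h(a, b) ⋆ h(a, c) ⋆ h(d, a), h(h(b, c), n))) vs h(h(a ⋆ a ⋆ b ⋆ c ⋆ d, h(a ⋆ a ⋆ c, a ⋆ c ⋆ c ⋆ d)), h(h(h(b, c), n), c ⋆ d ⋆ h(a, b) ⋆ h(a, c) ⋆ h(d, a)))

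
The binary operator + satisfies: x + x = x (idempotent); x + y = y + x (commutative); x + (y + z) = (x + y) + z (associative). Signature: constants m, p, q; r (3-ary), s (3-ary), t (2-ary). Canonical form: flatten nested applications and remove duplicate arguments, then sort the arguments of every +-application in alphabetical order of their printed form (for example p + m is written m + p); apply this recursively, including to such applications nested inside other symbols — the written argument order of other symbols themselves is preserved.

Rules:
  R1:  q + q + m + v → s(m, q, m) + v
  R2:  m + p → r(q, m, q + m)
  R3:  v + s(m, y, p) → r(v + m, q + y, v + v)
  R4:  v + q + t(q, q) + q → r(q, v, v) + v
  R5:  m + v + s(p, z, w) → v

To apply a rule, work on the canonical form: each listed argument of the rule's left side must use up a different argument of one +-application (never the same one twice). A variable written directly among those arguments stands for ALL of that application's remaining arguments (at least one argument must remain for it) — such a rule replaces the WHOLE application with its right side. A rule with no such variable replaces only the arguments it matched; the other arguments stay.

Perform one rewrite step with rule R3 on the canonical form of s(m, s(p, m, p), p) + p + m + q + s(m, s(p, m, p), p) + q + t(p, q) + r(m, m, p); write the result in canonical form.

Answer: r(m + p + q + r(m, m, p) + t(p, q), q + s(p, m, p), m + p + q + r(m, m, p) + t(p, q))

Derivation:
Canonical form:  m + p + q + r(m, m, p) + s(m, s(p, m, p), p) + t(p, q)
R3 matches:  uses s(m, s(p, m, p), p);  v := m + p + q + r(m, m, p) + t(p, q), y := s(p, m, p)
Every leftover argument binds to the variable; the entire application is replaced.
Giving:  r(m + p + q + r(m, m, p) + t(p, q), q + s(p, m, p), m + p + q + r(m, m, p) + t(p, q))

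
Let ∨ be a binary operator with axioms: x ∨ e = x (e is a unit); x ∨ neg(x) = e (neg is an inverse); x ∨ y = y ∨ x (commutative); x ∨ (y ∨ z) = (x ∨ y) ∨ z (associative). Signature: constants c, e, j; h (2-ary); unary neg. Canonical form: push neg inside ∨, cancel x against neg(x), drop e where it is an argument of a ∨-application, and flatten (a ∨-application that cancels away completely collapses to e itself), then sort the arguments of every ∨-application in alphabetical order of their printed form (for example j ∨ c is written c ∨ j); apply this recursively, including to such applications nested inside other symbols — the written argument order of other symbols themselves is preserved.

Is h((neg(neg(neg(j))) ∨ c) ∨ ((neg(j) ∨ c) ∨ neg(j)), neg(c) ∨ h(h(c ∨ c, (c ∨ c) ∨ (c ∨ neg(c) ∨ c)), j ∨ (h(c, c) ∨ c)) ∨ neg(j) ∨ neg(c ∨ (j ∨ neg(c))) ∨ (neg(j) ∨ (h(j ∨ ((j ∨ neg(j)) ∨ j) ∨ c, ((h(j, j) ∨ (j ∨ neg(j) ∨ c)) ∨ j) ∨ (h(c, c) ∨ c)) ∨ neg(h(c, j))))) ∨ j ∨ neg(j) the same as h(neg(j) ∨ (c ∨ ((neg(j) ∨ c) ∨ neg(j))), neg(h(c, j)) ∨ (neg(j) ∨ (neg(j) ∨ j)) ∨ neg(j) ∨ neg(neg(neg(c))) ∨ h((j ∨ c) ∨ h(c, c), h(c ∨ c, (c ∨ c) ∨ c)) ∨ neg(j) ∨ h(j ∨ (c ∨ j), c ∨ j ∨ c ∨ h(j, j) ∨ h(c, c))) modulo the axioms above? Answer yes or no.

Left:  h((neg(neg(neg(j))) ∨ c) ∨ ((neg(j) ∨ c) ∨ neg(j)), neg(c) ∨ h(h(c ∨ c, (c ∨ c) ∨ (c ∨ neg(c) ∨ c)), j ∨ (h(c, c) ∨ c)) ∨ neg(j) ∨ neg(c ∨ (j ∨ neg(c))) ∨ (neg(j) ∨ (h(j ∨ ((j ∨ neg(j)) ∨ j) ∨ c, ((h(j, j) ∨ (j ∨ neg(j) ∨ c)) ∨ j) ∨ (h(c, c) ∨ c)) ∨ neg(h(c, j))))) ∨ j ∨ neg(j)
  Push neg inside:  distribute neg over ∨ and collapse double neg
  Cancel:  j cancels
  Combine occurrences:  h(c ∨ c ∨ neg(j) ∨ neg(j) ∨ neg(j), h(c ∨ j ∨ j, c ∨ c ∨ h(c, c) ∨ h(j, j) ∨ j) ∨ h(h(c ∨ c, c ∨ c ∨ c), c ∨ h(c, c) ∨ j) ∨ neg(c) ∨ neg(h(c, j)) ∨ neg(j) ∨ neg(j) ∨ neg(j))
Right:  h(neg(j) ∨ (c ∨ ((neg(j) ∨ c) ∨ neg(j))), neg(h(c, j)) ∨ (neg(j) ∨ (neg(j) ∨ j)) ∨ neg(j) ∨ neg(neg(neg(c))) ∨ h((j ∨ c) ∨ h(c, c), h(c ∨ c, (c ∨ c) ∨ c)) ∨ neg(j) ∨ h(j ∨ (c ∨ j), c ∨ j ∨ c ∨ h(j, j) ∨ h(c, c)))
  Focus inside:  neg(h(c, j)) ∨ (neg(j) ∨ (neg(j) ∨ j)) ∨ neg(j) ∨ neg(neg(neg(c))) ∨ h((j ∨ c) ∨ h(c, c), h(c ∨ c, (c ∨ c) ∨ c)) ∨ neg(j) ∨ h(j ∨ (c ∨ j), c ∨ j ∨ c ∨ h(j, j) ∨ h(c, c))
  Push neg inside:  distribute neg over ∨ and collapse double neg
  Combine occurrences:  neg(h(c, j)) ∨ neg(j) ∨ neg(j) ∨ neg(j) ∨ neg(c) ∨ h(c ∨ h(c, c) ∨ j, h(c ∨ c, c ∨ c ∨ c)) ∨ h(c ∨ j ∨ j, c ∨ c ∨ h(c, c) ∨ h(j, j) ∨ j)
  Sort:  h(c ∨ h(c, c) ∨ j, h(c ∨ c, c ∨ c ∨ c)) ∨ h(c ∨ j ∨ j, c ∨ c ∨ h(c, c) ∨ h(j, j) ∨ j) ∨ neg(c) ∨ neg(h(c, j)) ∨ neg(j) ∨ neg(j) ∨ neg(j)
  Put back:  h(c ∨ c ∨ neg(j) ∨ neg(j) ∨ neg(j), h(c ∨ h(c, c) ∨ j, h(c ∨ c, c ∨ c ∨ c)) ∨ h(c ∨ j ∨ j, c ∨ c ∨ h(c, c) ∨ h(j, j) ∨ j) ∨ neg(c) ∨ neg(h(c, j)) ∨ neg(j) ∨ neg(j) ∨ neg(j))

Answer: no — h(c ∨ c ∨ neg(j) ∨ neg(j) ∨ neg(j), h(c ∨ j ∨ j, c ∨ c ∨ h(c, c) ∨ h(j, j) ∨ j) ∨ h(h(c ∨ c, c ∨ c ∨ c), c ∨ h(c, c) ∨ j) ∨ neg(c) ∨ neg(h(c, j)) ∨ neg(j) ∨ neg(j) ∨ neg(j)) vs h(c ∨ c ∨ neg(j) ∨ neg(j) ∨ neg(j), h(c ∨ h(c, c) ∨ j, h(c ∨ c, c ∨ c ∨ c)) ∨ h(c ∨ j ∨ j, c ∨ c ∨ h(c, c) ∨ h(j, j) ∨ j) ∨ neg(c) ∨ neg(h(c, j)) ∨ neg(j) ∨ neg(j) ∨ neg(j))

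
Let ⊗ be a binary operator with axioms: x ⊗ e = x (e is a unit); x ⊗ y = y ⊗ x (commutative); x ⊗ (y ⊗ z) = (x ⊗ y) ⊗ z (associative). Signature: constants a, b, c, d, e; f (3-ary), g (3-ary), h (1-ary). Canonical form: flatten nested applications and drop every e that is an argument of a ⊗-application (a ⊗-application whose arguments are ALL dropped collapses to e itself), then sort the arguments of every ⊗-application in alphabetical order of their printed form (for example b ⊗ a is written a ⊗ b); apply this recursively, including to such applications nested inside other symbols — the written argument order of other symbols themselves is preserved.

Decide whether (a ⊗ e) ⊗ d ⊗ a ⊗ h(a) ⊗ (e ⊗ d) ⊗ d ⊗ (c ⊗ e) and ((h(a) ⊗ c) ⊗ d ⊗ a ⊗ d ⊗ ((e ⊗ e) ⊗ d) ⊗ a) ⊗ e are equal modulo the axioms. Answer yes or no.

Left:  (a ⊗ e) ⊗ d ⊗ a ⊗ h(a) ⊗ (e ⊗ d) ⊗ d ⊗ (c ⊗ e)
  Un-nest:  a ⊗ e ⊗ d ⊗ a ⊗ h(a) ⊗ e ⊗ d ⊗ d ⊗ c ⊗ e
  Unit:  drop e (×3)
  Sort:  a ⊗ a ⊗ c ⊗ d ⊗ d ⊗ d ⊗ h(a)
Right:  ((h(a) ⊗ c) ⊗ d ⊗ a ⊗ d ⊗ ((e ⊗ e) ⊗ d) ⊗ a) ⊗ e
  Merge nested applications:  h(a) ⊗ c ⊗ d ⊗ a ⊗ d ⊗ e ⊗ e ⊗ d ⊗ a ⊗ e
  Drop the unit:  drop e (×3)
  Sort arguments:  a ⊗ a ⊗ c ⊗ d ⊗ d ⊗ d ⊗ h(a)

Answer: yes — both canonical forms are a ⊗ a ⊗ c ⊗ d ⊗ d ⊗ d ⊗ h(a)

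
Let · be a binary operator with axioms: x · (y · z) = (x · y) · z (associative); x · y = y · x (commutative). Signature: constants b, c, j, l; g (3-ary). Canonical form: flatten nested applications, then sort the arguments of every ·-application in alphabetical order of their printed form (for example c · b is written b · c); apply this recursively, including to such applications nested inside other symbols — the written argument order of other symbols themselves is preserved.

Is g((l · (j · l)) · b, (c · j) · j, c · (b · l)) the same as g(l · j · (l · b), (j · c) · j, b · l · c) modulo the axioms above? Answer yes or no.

Left:  g((l · (j · l)) · b, (c · j) · j, c · (b · l))
  Work inside:  (l · (j · l)) · b
  Flatten:  l · j · l · b
  Order the arguments:  b · j · l · l
  Rebuild:  g(b · j · l · l, c · j · j, b · c · l)
Right:  g(l · j · (l · b), (j · c) · j, b · l · c)
  Descend into:  l · j · (l · b)
  Un-nest:  l · j · l · b
  Sort:  b · j · l · l
  Put back:  g(b · j · l · l, c · j · j, b · c · l)

Answer: yes — both canonical forms are g(b · j · l · l, c · j · j, b · c · l)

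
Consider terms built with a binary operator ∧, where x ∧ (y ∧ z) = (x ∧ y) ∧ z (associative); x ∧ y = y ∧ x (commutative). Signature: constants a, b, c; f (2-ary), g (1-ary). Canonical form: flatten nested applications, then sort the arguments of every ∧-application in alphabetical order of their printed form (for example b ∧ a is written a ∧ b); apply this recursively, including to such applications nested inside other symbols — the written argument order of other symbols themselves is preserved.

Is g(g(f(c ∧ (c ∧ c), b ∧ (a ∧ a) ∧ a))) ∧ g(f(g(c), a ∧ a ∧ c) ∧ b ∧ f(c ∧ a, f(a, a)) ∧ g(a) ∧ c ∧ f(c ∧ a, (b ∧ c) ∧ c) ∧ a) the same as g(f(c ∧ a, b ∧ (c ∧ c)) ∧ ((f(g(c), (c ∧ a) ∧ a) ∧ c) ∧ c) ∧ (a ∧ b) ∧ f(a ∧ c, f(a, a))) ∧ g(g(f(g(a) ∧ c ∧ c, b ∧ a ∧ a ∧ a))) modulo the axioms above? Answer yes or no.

Left:  g(g(f(c ∧ (c ∧ c), b ∧ (a ∧ a) ∧ a))) ∧ g(f(g(c), a ∧ a ∧ c) ∧ b ∧ f(c ∧ a, f(a, a)) ∧ g(a) ∧ c ∧ f(c ∧ a, (b ∧ c) ∧ c) ∧ a)
  Canonicalize subterm:  g(g(f(c ∧ (c ∧ c), b ∧ (a ∧ a) ∧ a)))  →  g(g(f(c ∧ c ∧ c, a ∧ a ∧ a ∧ b)))
  Inside:  g(f(g(c), a ∧ a ∧ c) ∧ b ∧ f(c ∧ a, f(a, a)) ∧ g(a) ∧ c ∧ f(c ∧ a, (b ∧ c) ∧ c) ∧ a)  →  g(a ∧ b ∧ c ∧ f(a ∧ c, b ∧ c ∧ c) ∧ f(a ∧ c, f(a, a)) ∧ f(g(c), a ∧ a ∧ c) ∧ g(a))
  Sort arguments:  g(a ∧ b ∧ c ∧ f(a ∧ c, b ∧ c ∧ c) ∧ f(a ∧ c, f(a, a)) ∧ f(g(c), a ∧ a ∧ c) ∧ g(a)) ∧ g(g(f(c ∧ c ∧ c, a ∧ a ∧ a ∧ b)))
Right:  g(f(c ∧ a, b ∧ (c ∧ c)) ∧ ((f(g(c), (c ∧ a) ∧ a) ∧ c) ∧ c) ∧ (a ∧ b) ∧ f(a ∧ c, f(a, a))) ∧ g(g(f(g(a) ∧ c ∧ c, b ∧ a ∧ a ∧ a)))
  Canonicalize subterm:  g(f(c ∧ a, b ∧ (c ∧ c)) ∧ ((f(g(c), (c ∧ a) ∧ a) ∧ c) ∧ c) ∧ (a ∧ b) ∧ f(a ∧ c, f(a, a)))  →  g(a ∧ b ∧ c ∧ c ∧ f(a ∧ c, b ∧ c ∧ c) ∧ f(a ∧ c, f(a, a)) ∧ f(g(c), a ∧ a ∧ c))
  Simplify inside:  g(g(f(g(a) ∧ c ∧ c, b ∧ a ∧ a ∧ a)))  →  g(g(f(c ∧ c ∧ g(a), a ∧ a ∧ a ∧ b)))
  Sort:  g(a ∧ b ∧ c ∧ c ∧ f(a ∧ c, b ∧ c ∧ c) ∧ f(a ∧ c, f(a, a)) ∧ f(g(c), a ∧ a ∧ c)) ∧ g(g(f(c ∧ c ∧ g(a), a ∧ a ∧ a ∧ b)))

Answer: no — g(a ∧ b ∧ c ∧ f(a ∧ c, b ∧ c ∧ c) ∧ f(a ∧ c, f(a, a)) ∧ f(g(c), a ∧ a ∧ c) ∧ g(a)) ∧ g(g(f(c ∧ c ∧ c, a ∧ a ∧ a ∧ b))) vs g(a ∧ b ∧ c ∧ c ∧ f(a ∧ c, b ∧ c ∧ c) ∧ f(a ∧ c, f(a, a)) ∧ f(g(c), a ∧ a ∧ c)) ∧ g(g(f(c ∧ c ∧ g(a), a ∧ a ∧ a ∧ b)))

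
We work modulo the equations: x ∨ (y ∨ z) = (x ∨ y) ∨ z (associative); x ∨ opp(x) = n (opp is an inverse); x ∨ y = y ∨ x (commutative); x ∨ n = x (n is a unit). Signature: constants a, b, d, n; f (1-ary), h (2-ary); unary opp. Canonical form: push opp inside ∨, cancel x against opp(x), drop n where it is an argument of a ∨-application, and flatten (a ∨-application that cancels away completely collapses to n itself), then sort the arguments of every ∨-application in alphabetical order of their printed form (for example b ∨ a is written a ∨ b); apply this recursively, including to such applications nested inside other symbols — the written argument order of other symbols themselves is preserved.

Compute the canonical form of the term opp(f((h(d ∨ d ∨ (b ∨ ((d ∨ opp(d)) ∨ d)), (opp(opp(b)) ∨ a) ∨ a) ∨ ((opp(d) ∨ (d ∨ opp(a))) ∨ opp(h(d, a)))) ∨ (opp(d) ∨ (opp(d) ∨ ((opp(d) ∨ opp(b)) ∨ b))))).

Push opp inside:  distribute opp over ∨ and collapse double opp
Combine occurrences:  opp(f(h(b ∨ d ∨ d ∨ d, a ∨ a ∨ b) ∨ opp(a) ∨ opp(d) ∨ opp(d) ∨ opp(d) ∨ opp(h(d, a))))

Answer: opp(f(h(b ∨ d ∨ d ∨ d, a ∨ a ∨ b) ∨ opp(a) ∨ opp(d) ∨ opp(d) ∨ opp(d) ∨ opp(h(d, a))))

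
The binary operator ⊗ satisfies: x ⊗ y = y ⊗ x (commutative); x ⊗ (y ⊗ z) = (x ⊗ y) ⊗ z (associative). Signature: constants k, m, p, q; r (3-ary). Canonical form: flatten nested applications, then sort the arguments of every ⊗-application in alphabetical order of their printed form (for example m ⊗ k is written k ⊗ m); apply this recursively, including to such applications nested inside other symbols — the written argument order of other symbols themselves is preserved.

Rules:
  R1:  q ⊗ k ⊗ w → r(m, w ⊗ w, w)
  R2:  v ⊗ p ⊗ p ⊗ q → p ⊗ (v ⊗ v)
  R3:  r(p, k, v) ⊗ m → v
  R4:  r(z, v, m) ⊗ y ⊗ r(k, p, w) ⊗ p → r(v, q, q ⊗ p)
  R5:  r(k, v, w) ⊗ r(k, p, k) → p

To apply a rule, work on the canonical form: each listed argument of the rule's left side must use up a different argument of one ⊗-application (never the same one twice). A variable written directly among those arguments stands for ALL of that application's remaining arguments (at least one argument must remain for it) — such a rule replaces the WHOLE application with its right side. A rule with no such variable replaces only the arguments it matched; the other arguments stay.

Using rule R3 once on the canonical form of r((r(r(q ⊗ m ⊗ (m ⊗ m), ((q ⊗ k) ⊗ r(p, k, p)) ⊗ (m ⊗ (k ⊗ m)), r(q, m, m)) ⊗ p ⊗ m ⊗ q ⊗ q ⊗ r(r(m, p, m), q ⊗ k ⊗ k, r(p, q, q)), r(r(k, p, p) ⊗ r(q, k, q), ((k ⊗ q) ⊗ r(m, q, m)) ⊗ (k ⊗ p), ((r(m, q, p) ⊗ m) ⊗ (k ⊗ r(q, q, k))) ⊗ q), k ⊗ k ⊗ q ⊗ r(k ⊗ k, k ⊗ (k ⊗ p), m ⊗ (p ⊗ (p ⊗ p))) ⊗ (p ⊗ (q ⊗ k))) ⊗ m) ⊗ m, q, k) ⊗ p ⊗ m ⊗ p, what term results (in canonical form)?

Answer: m ⊗ p ⊗ p ⊗ r(m ⊗ m ⊗ r(m ⊗ p ⊗ q ⊗ q ⊗ r(m ⊗ m ⊗ m ⊗ q, k ⊗ k ⊗ m ⊗ p ⊗ q, r(q, m, m)) ⊗ r(r(m, p, m), k ⊗ k ⊗ q, r(p, q, q)), r(r(k, p, p) ⊗ r(q, k, q), k ⊗ k ⊗ p ⊗ q ⊗ r(m, q, m), k ⊗ m ⊗ q ⊗ r(m, q, p) ⊗ r(q, q, k)), k ⊗ k ⊗ k ⊗ p ⊗ q ⊗ q ⊗ r(k ⊗ k, k ⊗ k ⊗ p, m ⊗ p ⊗ p ⊗ p)), q, k)

Derivation:
Canonical form:  m ⊗ p ⊗ p ⊗ r(m ⊗ m ⊗ r(m ⊗ p ⊗ q ⊗ q ⊗ r(m ⊗ m ⊗ m ⊗ q, k ⊗ k ⊗ m ⊗ m ⊗ q ⊗ r(p, k, p), r(q, m, m)) ⊗ r(r(m, p, m), k ⊗ k ⊗ q, r(p, q, q)), r(r(k, p, p) ⊗ r(q, k, q), k ⊗ k ⊗ p ⊗ q ⊗ r(m, q, m), k ⊗ m ⊗ q ⊗ r(m, q, p) ⊗ r(q, q, k)), k ⊗ k ⊗ k ⊗ p ⊗ q ⊗ q ⊗ r(k ⊗ k, k ⊗ k ⊗ p, m ⊗ p ⊗ p ⊗ p)), q, k)
Match R3:  consume m, r(p, k, p);  v := p
Result:  m ⊗ p ⊗ p ⊗ r(m ⊗ m ⊗ r(m ⊗ p ⊗ q ⊗ q ⊗ r(m ⊗ m ⊗ m ⊗ q, k ⊗ k ⊗ m ⊗ p ⊗ q, r(q, m, m)) ⊗ r(r(m, p, m), k ⊗ k ⊗ q, r(p, q, q)), r(r(k, p, p) ⊗ r(q, k, q), k ⊗ k ⊗ p ⊗ q ⊗ r(m, q, m), k ⊗ m ⊗ q ⊗ r(m, q, p) ⊗ r(q, q, k)), k ⊗ k ⊗ k ⊗ p ⊗ q ⊗ q ⊗ r(k ⊗ k, k ⊗ k ⊗ p, m ⊗ p ⊗ p ⊗ p)), q, k)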